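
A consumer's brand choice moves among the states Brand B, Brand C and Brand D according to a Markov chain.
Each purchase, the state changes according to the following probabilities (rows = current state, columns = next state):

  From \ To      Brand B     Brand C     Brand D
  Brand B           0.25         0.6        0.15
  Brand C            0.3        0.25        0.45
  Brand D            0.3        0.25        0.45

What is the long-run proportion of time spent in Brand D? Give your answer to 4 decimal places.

Let the stationary distribution be π with π = πP and π_1 + π_2 + π_3 = 1.
π_1 = 0.25·π_1 + 0.3·π_2 + 0.3·π_3
π_2 = 0.6·π_1 + 0.25·π_2 + 0.25·π_3
Solving with the normalization constraint gives π = (0.2857, 0.3500, 0.3643).
So the stationary probability of Brand D is 0.3643.

0.3643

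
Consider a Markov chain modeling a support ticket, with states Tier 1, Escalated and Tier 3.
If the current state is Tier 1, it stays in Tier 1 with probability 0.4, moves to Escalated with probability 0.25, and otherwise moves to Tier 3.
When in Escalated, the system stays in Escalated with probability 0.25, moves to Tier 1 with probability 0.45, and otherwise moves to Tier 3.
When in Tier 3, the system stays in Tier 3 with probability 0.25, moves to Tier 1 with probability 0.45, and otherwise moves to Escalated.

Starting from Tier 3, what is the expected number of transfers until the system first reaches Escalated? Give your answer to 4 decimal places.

Let t(s) be the expected number of transfers to first reach Escalated from state s, with t(Escalated) = 0. Conditioning on the first transfer:
t(Tier 1) = 1 + 0.4·t(Tier 1) + 0.35·t(Tier 3)
t(Tier 3) = 1 + 0.45·t(Tier 1) + 0.25·t(Tier 3)
Solving: t(Tier 1) = 3.7607, t(Tier 3) = 3.5897.
Expected transfers from Tier 3 to Escalated: 3.5897.

3.5897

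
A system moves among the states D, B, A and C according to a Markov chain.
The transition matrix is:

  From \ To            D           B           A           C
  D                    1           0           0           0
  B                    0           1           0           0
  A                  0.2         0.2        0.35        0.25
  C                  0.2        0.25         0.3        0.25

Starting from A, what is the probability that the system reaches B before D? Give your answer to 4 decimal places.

0.5152

Let h(s) be the probability of absorption at B starting from transient state s. Then h(B) = 1 and h(D) = 0. By first-step analysis:
h(A) = 0.2·0 + 0.2·1 + 0.35·h(A) + 0.25·h(C)
h(C) = 0.2·0 + 0.25·1 + 0.3·h(A) + 0.25·h(C)
Solving: h(A) = 0.5152, h(C) = 0.5394.
Starting from A, the probability is 0.5152.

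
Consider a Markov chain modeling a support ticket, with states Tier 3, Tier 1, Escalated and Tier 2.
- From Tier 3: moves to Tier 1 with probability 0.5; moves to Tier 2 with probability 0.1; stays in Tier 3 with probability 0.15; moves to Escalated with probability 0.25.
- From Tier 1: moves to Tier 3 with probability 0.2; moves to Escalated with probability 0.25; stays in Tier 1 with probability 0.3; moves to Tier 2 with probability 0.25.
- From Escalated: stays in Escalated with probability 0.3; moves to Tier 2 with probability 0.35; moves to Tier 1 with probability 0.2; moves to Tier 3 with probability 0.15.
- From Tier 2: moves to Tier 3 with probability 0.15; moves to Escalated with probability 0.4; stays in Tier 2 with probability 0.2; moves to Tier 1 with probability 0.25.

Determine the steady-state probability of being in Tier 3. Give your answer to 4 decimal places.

Let the stationary distribution be π with π = πP and π_1 + π_2 + π_3 + π_4 = 1.
π_1 = 0.15·π_1 + 0.2·π_2 + 0.15·π_3 + 0.15·π_4
π_2 = 0.5·π_1 + 0.3·π_2 + 0.2·π_3 + 0.25·π_4
π_3 = 0.25·π_1 + 0.25·π_2 + 0.3·π_3 + 0.4·π_4
Solving with the normalization constraint gives π = (0.1645, 0.2906, 0.3016, 0.2433).
So the stationary probability of Tier 3 is 0.1645.

0.1645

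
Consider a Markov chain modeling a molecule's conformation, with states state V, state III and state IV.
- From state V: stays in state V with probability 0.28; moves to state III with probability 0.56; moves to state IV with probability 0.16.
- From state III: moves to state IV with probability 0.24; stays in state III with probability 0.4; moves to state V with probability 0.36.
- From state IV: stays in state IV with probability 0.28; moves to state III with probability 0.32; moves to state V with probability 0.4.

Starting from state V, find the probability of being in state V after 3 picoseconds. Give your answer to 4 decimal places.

0.3414

Propagate the distribution vector 3 picoseconds from state V.
After 0 picoseconds: (1.0000, 0.0000, 0.0000)
After 1 picosecond: (0.2800, 0.5600, 0.1600)
After 2 picoseconds: (0.3440, 0.4320, 0.2240)
After 3 picoseconds: (0.3414, 0.4371, 0.2214)
P(in state V after 3 picoseconds) = 0.3414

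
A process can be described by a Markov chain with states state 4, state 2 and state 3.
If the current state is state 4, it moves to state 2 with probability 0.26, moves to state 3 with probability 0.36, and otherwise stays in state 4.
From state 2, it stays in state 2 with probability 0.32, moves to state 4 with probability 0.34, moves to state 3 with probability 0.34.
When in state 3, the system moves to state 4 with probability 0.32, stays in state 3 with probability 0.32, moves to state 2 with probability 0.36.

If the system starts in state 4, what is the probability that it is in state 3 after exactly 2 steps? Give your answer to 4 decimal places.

0.3404

Sum over the intermediate state after 1 step:
P = P(state 4→state 4)·P(state 4→state 3) + P(state 4→state 2)·P(state 2→state 3) + P(state 4→state 3)·P(state 3→state 3)
  = 0.38×0.36 + 0.26×0.34 + 0.36×0.32
  = 0.1368 + 0.0884 + 0.1152 = 0.3404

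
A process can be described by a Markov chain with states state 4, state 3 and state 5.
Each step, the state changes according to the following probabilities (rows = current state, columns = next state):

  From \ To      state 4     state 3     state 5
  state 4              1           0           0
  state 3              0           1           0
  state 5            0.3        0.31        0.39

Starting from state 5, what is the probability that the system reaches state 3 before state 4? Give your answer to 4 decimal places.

Let h(s) be the probability of absorption at state 3 starting from transient state s. Then h(state 3) = 1 and h(state 4) = 0. By first-step analysis:
h(state 5) = 0.3·0 + 0.31·1 + 0.39·h(state 5)
Solving: h(state 5) = 0.5082.
Starting from state 5, the probability is 0.5082.

0.5082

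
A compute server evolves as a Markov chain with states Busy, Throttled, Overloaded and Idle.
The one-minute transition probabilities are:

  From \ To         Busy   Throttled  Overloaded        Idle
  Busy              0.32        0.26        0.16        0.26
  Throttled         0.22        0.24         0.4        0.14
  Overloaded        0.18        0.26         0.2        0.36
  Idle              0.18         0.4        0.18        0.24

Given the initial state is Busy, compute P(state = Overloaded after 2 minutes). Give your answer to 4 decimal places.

0.2340

Propagate the distribution vector 2 minutes from Busy.
After 0 minutes: (1.0000, 0.0000, 0.0000, 0.0000)
After 1 minute: (0.3200, 0.2600, 0.1600, 0.2600)
After 2 minutes: (0.2352, 0.2912, 0.2340, 0.2396)
P(in Overloaded after 2 minutes) = 0.2340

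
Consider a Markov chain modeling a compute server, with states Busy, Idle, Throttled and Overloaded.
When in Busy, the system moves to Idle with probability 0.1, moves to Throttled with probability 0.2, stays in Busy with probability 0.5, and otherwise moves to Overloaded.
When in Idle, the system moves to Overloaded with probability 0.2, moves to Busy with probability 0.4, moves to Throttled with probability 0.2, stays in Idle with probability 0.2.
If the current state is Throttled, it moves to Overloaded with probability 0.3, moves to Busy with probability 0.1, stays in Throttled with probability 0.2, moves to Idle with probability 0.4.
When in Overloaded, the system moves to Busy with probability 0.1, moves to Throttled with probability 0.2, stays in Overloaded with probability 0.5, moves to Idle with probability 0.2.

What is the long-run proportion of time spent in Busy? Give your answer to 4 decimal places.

Let the stationary distribution be π with π = πP and π_1 + π_2 + π_3 + π_4 = 1.
π_1 = 0.5·π_1 + 0.4·π_2 + 0.1·π_3 + 0.1·π_4
π_2 = 0.1·π_1 + 0.2·π_2 + 0.4·π_3 + 0.2·π_4
π_3 = 0.2·π_1 + 0.2·π_2 + 0.2·π_3 + 0.2·π_4
Solving with the normalization constraint gives π = (0.2730, 0.2127, 0.2000, 0.3143).
So the stationary probability of Busy is 0.2730.

0.2730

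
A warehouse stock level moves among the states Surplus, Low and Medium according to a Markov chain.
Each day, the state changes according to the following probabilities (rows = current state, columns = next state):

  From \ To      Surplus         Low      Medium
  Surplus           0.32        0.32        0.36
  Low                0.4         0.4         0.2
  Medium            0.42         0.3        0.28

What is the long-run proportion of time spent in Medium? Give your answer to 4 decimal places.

Let the stationary distribution be π with π = πP and π_1 + π_2 + π_3 = 1.
π_1 = 0.32·π_1 + 0.4·π_2 + 0.42·π_3
π_2 = 0.32·π_1 + 0.4·π_2 + 0.3·π_3
Solving with the normalization constraint gives π = (0.3756, 0.3417, 0.2827).
So the stationary probability of Medium is 0.2827.

0.2827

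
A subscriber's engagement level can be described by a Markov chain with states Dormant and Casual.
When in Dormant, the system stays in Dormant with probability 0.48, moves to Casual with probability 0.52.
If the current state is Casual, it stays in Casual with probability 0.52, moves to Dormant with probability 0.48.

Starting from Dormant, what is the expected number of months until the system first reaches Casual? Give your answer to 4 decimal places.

Let t(s) be the expected number of months to first reach Casual from state s, with t(Casual) = 0. Conditioning on the first month:
t(Dormant) = 1 + 0.48·t(Dormant)
Solving: t(Dormant) = 1.9231.
Expected months from Dormant to Casual: 1.9231.

1.9231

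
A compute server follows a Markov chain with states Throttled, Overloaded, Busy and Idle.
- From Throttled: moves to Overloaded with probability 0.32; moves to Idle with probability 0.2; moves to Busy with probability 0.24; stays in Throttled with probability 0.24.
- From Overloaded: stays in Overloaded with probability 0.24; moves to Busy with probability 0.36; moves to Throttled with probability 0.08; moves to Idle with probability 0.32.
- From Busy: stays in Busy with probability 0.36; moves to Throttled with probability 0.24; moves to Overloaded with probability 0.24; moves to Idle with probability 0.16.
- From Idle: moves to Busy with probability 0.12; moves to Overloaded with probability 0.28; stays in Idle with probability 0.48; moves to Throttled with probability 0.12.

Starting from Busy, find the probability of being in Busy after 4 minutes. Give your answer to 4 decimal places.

0.2698

Propagate the distribution vector 4 minutes from Busy.
After 0 minutes: (0.0000, 0.0000, 1.0000, 0.0000)
After 1 minute: (0.2400, 0.2400, 0.3600, 0.1600)
After 2 minutes: (0.1824, 0.2656, 0.2928, 0.2592)
After 3 minutes: (0.1664, 0.2650, 0.2759, 0.2927)
After 4 minutes: (0.1625, 0.2650, 0.2698, 0.3027)
P(in Busy after 4 minutes) = 0.2698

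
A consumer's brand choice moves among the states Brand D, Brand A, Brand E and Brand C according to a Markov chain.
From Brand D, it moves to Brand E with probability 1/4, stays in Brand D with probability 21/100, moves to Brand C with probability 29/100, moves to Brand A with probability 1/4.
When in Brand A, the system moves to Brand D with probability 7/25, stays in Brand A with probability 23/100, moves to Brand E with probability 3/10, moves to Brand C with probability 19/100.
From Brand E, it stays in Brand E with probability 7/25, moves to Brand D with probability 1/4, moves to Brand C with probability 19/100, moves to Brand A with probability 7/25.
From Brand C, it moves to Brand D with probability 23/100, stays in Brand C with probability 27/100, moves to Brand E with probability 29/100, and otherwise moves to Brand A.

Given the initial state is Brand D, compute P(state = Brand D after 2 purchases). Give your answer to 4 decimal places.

Propagate the distribution vector 2 purchases from Brand D.
After 0 purchases: (1.0000, 0.0000, 0.0000, 0.0000)
After 1 purchase: (0.2100, 0.2500, 0.2500, 0.2900)
After 2 purchases: (0.2433, 0.2409, 0.2816, 0.2342)
P(in Brand D after 2 purchases) = 0.2433

0.2433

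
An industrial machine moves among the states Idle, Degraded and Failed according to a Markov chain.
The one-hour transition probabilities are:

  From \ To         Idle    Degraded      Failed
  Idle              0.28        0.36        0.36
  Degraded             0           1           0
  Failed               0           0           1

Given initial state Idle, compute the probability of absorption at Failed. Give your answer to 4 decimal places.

Let h(s) be the probability of absorption at Failed starting from transient state s. Then h(Failed) = 1 and h(Degraded) = 0. By first-step analysis:
h(Idle) = 0.28·h(Idle) + 0.36·0 + 0.36·1
Solving: h(Idle) = 0.5000.
Starting from Idle, the probability is 0.5000.

0.5000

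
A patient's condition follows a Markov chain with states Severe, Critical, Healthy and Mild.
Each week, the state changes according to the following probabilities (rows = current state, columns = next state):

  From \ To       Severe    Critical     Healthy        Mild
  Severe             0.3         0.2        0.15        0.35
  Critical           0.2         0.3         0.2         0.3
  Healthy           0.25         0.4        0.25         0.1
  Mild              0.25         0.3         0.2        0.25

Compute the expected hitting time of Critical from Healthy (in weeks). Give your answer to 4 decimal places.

3.0500

Let t(s) be the expected number of weeks to first reach Critical from state s, with t(Critical) = 0. Conditioning on the first week:
t(Severe) = 1 + 0.3·t(Severe) + 0.15·t(Healthy) + 0.35·t(Mild)
t(Healthy) = 1 + 0.25·t(Severe) + 0.25·t(Healthy) + 0.1·t(Mild)
t(Mild) = 1 + 0.25·t(Severe) + 0.2·t(Healthy) + 0.25·t(Mild)
Solving: t(Severe) = 3.7866, t(Healthy) = 3.0500, t(Mild) = 3.4089.
Expected weeks from Healthy to Critical: 3.0500.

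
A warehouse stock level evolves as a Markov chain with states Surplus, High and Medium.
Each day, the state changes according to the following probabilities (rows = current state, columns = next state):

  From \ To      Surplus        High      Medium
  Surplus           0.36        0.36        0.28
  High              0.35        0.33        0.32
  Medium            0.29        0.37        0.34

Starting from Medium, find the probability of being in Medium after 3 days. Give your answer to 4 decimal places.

Propagate the distribution vector 3 days from Medium.
After 0 days: (0.0000, 0.0000, 1.0000)
After 1 day: (0.2900, 0.3700, 0.3400)
After 2 days: (0.3325, 0.3523, 0.3152)
After 3 days: (0.3344, 0.3526, 0.3130)
P(in Medium after 3 days) = 0.3130

0.3130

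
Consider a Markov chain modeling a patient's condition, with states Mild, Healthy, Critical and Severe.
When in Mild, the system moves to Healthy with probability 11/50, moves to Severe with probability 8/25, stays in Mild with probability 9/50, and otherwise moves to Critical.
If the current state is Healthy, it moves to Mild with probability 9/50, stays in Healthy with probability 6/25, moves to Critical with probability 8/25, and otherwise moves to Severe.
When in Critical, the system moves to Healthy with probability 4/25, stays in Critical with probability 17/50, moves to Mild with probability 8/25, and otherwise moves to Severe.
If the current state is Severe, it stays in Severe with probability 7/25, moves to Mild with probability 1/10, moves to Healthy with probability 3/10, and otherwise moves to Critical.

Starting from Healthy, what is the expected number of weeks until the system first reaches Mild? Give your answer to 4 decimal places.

4.8398

Let t(s) be the expected number of weeks to first reach Mild from state s, with t(Mild) = 0. Conditioning on the first week:
t(Healthy) = 1 + 0.24·t(Healthy) + 0.32·t(Critical) + 0.26·t(Severe)
t(Critical) = 1 + 0.16·t(Healthy) + 0.34·t(Critical) + 0.18·t(Severe)
t(Severe) = 1 + 0.3·t(Healthy) + 0.32·t(Critical) + 0.28·t(Severe)
Solving: t(Healthy) = 4.8398, t(Critical) = 4.1161, t(Severe) = 5.2348.
Expected weeks from Healthy to Mild: 4.8398.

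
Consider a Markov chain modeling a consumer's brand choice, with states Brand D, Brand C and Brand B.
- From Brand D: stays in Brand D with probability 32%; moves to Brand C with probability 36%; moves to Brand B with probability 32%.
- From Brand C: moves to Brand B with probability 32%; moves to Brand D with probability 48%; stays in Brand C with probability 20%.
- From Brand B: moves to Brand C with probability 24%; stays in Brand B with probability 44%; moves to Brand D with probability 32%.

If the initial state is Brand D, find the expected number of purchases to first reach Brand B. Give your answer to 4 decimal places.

Let t(s) be the expected number of purchases to first reach Brand B from state s, with t(Brand B) = 0. Conditioning on the first purchase:
t(Brand D) = 1 + 0.32·t(Brand D) + 0.36·t(Brand C)
t(Brand C) = 1 + 0.48·t(Brand D) + 0.2·t(Brand C)
Solving: t(Brand D) = 3.1250, t(Brand C) = 3.1250.
Expected purchases from Brand D to Brand B: 3.1250.

3.1250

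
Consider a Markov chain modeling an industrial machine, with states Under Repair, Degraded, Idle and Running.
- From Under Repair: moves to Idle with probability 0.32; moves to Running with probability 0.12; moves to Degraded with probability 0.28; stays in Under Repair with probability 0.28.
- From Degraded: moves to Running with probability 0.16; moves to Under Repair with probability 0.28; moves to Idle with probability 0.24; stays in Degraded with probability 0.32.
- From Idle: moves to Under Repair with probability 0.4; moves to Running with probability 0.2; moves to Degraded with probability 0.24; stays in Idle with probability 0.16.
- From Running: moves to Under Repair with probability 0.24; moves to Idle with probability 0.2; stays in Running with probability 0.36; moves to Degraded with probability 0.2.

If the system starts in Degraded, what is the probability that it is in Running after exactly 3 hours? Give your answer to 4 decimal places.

Propagate the distribution vector 3 hours from Degraded.
After 0 hours: (0.0000, 1.0000, 0.0000, 0.0000)
After 1 hour: (0.2800, 0.3200, 0.2400, 0.1600)
After 2 hours: (0.3024, 0.2704, 0.2368, 0.1904)
After 3 hours: (0.3008, 0.2661, 0.2376, 0.1955)
P(in Running after 3 hours) = 0.1955

0.1955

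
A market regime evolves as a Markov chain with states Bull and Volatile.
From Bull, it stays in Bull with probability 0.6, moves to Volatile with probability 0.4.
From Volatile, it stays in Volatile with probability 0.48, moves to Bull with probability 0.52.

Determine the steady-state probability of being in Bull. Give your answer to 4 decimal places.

Let the stationary distribution be π with π = πP and π_1 + π_2 = 1.
π_1 = 0.6·π_1 + 0.52·π_2
Solving with the normalization constraint gives π = (0.5652, 0.4348).
So the stationary probability of Bull is 0.5652.

0.5652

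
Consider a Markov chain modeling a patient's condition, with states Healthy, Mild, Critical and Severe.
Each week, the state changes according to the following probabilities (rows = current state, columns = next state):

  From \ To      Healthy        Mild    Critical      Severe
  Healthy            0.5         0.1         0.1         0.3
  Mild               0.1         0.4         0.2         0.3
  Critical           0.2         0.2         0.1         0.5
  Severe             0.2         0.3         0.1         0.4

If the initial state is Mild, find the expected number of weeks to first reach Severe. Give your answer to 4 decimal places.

3.0045

Let t(s) be the expected number of weeks to first reach Severe from state s, with t(Severe) = 0. Conditioning on the first week:
t(Healthy) = 1 + 0.5·t(Healthy) + 0.1·t(Mild) + 0.1·t(Critical)
t(Mild) = 1 + 0.1·t(Healthy) + 0.4·t(Mild) + 0.2·t(Critical)
t(Critical) = 1 + 0.2·t(Healthy) + 0.2·t(Mild) + 0.1·t(Critical)
Solving: t(Healthy) = 3.0942, t(Mild) = 3.0045, t(Critical) = 2.4664.
Expected weeks from Mild to Severe: 3.0045.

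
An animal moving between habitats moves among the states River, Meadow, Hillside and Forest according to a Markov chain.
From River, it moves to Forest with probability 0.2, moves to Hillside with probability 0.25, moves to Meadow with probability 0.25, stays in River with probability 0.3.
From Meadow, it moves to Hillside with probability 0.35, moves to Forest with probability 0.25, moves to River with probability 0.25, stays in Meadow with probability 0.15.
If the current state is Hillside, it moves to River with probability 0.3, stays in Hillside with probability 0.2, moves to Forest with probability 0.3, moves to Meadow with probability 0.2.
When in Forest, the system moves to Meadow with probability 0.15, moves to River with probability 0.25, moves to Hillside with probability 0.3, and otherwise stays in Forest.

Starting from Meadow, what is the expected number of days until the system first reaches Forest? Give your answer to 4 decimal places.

Let t(s) be the expected number of days to first reach Forest from state s, with t(Forest) = 0. Conditioning on the first day:
t(River) = 1 + 0.3·t(River) + 0.25·t(Meadow) + 0.25·t(Hillside)
t(Meadow) = 1 + 0.25·t(River) + 0.15·t(Meadow) + 0.35·t(Hillside)
t(Hillside) = 1 + 0.3·t(River) + 0.2·t(Meadow) + 0.2·t(Hillside)
Solving: t(River) = 4.2259, t(Meadow) = 3.9982, t(Hillside) = 3.8342.
Expected days from Meadow to Forest: 3.9982.

3.9982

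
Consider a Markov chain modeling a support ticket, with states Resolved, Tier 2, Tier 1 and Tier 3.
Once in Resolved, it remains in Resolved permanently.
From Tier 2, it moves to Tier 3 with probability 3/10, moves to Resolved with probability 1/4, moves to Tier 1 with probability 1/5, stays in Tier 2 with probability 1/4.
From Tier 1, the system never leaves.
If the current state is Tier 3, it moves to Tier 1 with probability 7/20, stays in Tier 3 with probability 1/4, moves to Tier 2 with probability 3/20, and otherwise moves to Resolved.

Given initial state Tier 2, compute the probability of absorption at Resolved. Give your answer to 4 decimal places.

Let h(s) be the probability of absorption at Resolved starting from transient state s. Then h(Resolved) = 1 and h(Tier 1) = 0. By first-step analysis:
h(Tier 2) = 0.25·1 + 0.25·h(Tier 2) + 0.2·0 + 0.3·h(Tier 3)
h(Tier 3) = 0.25·1 + 0.15·h(Tier 2) + 0.35·0 + 0.25·h(Tier 3)
Solving: h(Tier 2) = 0.5072, h(Tier 3) = 0.4348.
Starting from Tier 2, the probability is 0.5072.

0.5072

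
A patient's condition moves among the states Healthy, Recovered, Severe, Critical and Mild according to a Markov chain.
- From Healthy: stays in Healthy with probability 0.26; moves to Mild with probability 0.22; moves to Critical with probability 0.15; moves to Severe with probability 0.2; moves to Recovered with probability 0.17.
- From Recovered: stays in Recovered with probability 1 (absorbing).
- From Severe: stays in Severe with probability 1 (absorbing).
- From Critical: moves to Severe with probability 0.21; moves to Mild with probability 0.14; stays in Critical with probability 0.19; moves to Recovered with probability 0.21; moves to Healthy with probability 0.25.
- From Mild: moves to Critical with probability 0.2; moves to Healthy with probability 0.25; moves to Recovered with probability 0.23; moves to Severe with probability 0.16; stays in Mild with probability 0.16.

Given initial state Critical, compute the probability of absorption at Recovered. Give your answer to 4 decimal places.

Let h(s) be the probability of absorption at Recovered starting from transient state s. Then h(Recovered) = 1 and h(Severe) = 0. By first-step analysis:
h(Healthy) = 0.26·h(Healthy) + 0.17·1 + 0.2·0 + 0.15·h(Critical) + 0.22·h(Mild)
h(Critical) = 0.25·h(Healthy) + 0.21·1 + 0.21·0 + 0.19·h(Critical) + 0.14·h(Mild)
h(Mild) = 0.25·h(Healthy) + 0.23·1 + 0.16·0 + 0.2·h(Critical) + 0.16·h(Mild)
Solving: h(Healthy) = 0.4928, h(Critical) = 0.5048, h(Mild) = 0.5407.
Starting from Critical, the probability is 0.5048.

0.5048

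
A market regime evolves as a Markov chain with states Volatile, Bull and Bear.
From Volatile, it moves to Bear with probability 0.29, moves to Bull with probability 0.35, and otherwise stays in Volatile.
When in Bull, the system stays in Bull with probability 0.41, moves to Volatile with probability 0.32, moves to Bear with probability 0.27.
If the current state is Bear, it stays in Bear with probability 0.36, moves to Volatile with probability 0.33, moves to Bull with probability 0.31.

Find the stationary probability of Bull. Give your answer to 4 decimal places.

0.3594

Let the stationary distribution be π with π = πP and π_1 + π_2 + π_3 = 1.
π_1 = 0.36·π_1 + 0.32·π_2 + 0.33·π_3
π_2 = 0.35·π_1 + 0.41·π_2 + 0.31·π_3
Solving with the normalization constraint gives π = (0.3365, 0.3594, 0.3041).
So the stationary probability of Bull is 0.3594.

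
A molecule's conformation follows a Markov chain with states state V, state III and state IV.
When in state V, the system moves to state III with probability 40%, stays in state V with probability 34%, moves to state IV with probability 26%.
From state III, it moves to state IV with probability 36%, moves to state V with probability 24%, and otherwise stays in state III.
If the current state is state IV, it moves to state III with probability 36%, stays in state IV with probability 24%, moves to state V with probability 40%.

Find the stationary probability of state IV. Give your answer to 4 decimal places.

Let the stationary distribution be π with π = πP and π_1 + π_2 + π_3 = 1.
π_1 = 0.34·π_1 + 0.24·π_2 + 0.4·π_3
π_2 = 0.4·π_1 + 0.4·π_2 + 0.36·π_3
Solving with the normalization constraint gives π = (0.3188, 0.3883, 0.2930).
So the stationary probability of state IV is 0.2930.

0.2930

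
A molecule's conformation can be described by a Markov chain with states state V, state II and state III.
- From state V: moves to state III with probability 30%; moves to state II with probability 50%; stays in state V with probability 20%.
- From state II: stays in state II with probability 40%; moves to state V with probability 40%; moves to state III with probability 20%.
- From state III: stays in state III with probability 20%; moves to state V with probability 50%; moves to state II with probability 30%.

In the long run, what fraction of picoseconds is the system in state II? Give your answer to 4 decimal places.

Let the stationary distribution be π with π = πP and π_1 + π_2 + π_3 = 1.
π_1 = 0.2·π_1 + 0.4·π_2 + 0.5·π_3
π_2 = 0.5·π_1 + 0.4·π_2 + 0.3·π_3
Solving with the normalization constraint gives π = (0.3529, 0.4118, 0.2353).
So the stationary probability of state II is 0.4118.

0.4118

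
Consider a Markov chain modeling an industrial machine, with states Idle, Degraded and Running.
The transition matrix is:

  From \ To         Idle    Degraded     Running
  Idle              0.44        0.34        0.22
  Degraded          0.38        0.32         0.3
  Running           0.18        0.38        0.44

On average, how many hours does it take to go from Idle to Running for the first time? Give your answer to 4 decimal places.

4.0541

Let t(s) be the expected number of hours to first reach Running from state s, with t(Running) = 0. Conditioning on the first hour:
t(Idle) = 1 + 0.44·t(Idle) + 0.34·t(Degraded)
t(Degraded) = 1 + 0.38·t(Idle) + 0.32·t(Degraded)
Solving: t(Idle) = 4.0541, t(Degraded) = 3.7361.
Expected hours from Idle to Running: 4.0541.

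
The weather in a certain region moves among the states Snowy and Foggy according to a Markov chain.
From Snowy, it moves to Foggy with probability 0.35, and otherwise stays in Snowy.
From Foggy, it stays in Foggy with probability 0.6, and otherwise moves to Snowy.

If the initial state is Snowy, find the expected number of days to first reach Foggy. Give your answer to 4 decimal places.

2.8571

Let t(s) be the expected number of days to first reach Foggy from state s, with t(Foggy) = 0. Conditioning on the first day:
t(Snowy) = 1 + 0.65·t(Snowy)
Solving: t(Snowy) = 2.8571.
Expected days from Snowy to Foggy: 2.8571.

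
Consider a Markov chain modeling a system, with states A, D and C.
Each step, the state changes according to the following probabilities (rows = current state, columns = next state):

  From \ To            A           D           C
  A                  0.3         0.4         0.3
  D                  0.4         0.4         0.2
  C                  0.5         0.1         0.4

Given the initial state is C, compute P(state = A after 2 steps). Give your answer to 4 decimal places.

Sum over the intermediate state after 1 step:
P = P(C→A)·P(A→A) + P(C→D)·P(D→A) + P(C→C)·P(C→A)
  = 0.5×0.3 + 0.1×0.4 + 0.4×0.5
  = 0.1500 + 0.0400 + 0.2000 = 0.3900

0.3900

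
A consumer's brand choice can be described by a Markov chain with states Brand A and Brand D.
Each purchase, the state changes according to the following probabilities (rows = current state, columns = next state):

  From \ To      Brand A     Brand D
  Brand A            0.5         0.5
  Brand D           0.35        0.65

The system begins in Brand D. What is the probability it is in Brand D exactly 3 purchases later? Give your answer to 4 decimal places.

Propagate the distribution vector 3 purchases from Brand D.
After 0 purchases: (0.0000, 1.0000)
After 1 purchase: (0.3500, 0.6500)
After 2 purchases: (0.4025, 0.5975)
After 3 purchases: (0.4104, 0.5896)
P(in Brand D after 3 purchases) = 0.5896

0.5896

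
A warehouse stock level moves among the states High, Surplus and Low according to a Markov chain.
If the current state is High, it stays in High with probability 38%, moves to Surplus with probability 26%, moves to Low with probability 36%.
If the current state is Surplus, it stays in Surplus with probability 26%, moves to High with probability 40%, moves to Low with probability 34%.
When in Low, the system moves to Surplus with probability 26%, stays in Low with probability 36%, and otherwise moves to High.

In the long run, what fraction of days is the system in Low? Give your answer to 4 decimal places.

Let the stationary distribution be π with π = πP and π_1 + π_2 + π_3 = 1.
π_1 = 0.38·π_1 + 0.4·π_2 + 0.38·π_3
π_2 = 0.26·π_1 + 0.26·π_2 + 0.26·π_3
Solving with the normalization constraint gives π = (0.3852, 0.2600, 0.3548).
So the stationary probability of Low is 0.3548.

0.3548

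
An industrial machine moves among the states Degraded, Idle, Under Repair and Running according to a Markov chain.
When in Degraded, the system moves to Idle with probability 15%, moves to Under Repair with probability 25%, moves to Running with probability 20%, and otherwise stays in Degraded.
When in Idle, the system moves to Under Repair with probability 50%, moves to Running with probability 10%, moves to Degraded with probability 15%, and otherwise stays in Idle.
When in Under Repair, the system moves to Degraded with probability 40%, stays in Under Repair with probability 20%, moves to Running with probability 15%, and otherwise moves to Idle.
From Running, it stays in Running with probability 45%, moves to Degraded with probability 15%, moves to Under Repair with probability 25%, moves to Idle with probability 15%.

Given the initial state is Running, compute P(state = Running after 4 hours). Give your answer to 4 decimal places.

0.2258

Propagate the distribution vector 4 hours from Running.
After 0 hours: (0.0000, 0.0000, 0.0000, 1.0000)
After 1 hour: (0.1500, 0.1500, 0.2500, 0.4500)
After 2 hours: (0.2500, 0.1900, 0.2750, 0.2850)
After 3 hours: (0.2813, 0.1965, 0.2838, 0.2385)
After 4 hours: (0.2913, 0.1980, 0.2849, 0.2258)
P(in Running after 4 hours) = 0.2258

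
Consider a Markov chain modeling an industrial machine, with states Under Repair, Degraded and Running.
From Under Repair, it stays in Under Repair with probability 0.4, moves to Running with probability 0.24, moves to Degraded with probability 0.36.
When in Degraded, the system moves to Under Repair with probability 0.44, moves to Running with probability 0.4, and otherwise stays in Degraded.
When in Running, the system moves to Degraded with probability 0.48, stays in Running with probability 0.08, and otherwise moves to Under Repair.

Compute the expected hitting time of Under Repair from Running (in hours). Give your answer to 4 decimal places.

2.2727

Let t(s) be the expected number of hours to first reach Under Repair from state s, with t(Under Repair) = 0. Conditioning on the first hour:
t(Degraded) = 1 + 0.16·t(Degraded) + 0.4·t(Running)
t(Running) = 1 + 0.48·t(Degraded) + 0.08·t(Running)
Solving: t(Degraded) = 2.2727, t(Running) = 2.2727.
Expected hours from Running to Under Repair: 2.2727.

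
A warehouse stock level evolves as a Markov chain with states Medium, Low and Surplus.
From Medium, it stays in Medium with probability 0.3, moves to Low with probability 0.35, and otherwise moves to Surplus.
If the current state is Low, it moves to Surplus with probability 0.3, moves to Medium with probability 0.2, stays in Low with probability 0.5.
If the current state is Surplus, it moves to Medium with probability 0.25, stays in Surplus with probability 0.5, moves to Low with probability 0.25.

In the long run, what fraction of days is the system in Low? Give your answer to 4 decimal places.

Let the stationary distribution be π with π = πP and π_1 + π_2 + π_3 = 1.
π_1 = 0.3·π_1 + 0.2·π_2 + 0.25·π_3
π_2 = 0.35·π_1 + 0.5·π_2 + 0.25·π_3
Solving with the normalization constraint gives π = (0.2439, 0.3659, 0.3902).
So the stationary probability of Low is 0.3659.

0.3659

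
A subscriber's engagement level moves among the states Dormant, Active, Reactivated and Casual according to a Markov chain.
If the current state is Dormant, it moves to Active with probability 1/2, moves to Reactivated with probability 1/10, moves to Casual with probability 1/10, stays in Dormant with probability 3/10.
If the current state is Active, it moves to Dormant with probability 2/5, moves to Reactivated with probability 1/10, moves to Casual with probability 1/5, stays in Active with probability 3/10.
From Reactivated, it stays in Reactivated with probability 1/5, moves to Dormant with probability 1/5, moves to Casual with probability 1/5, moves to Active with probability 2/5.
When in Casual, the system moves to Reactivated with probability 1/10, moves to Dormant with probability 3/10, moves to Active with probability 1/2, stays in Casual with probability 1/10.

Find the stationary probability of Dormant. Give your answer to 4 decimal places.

0.3296

Let the stationary distribution be π with π = πP and π_1 + π_2 + π_3 + π_4 = 1.
π_1 = 0.3·π_1 + 0.4·π_2 + 0.2·π_3 + 0.3·π_4
π_2 = 0.5·π_1 + 0.3·π_2 + 0.4·π_3 + 0.5·π_4
π_3 = 0.1·π_1 + 0.1·π_2 + 0.2·π_3 + 0.1·π_4
Solving with the normalization constraint gives π = (0.3296, 0.4074, 0.1111, 0.1519).
So the stationary probability of Dormant is 0.3296.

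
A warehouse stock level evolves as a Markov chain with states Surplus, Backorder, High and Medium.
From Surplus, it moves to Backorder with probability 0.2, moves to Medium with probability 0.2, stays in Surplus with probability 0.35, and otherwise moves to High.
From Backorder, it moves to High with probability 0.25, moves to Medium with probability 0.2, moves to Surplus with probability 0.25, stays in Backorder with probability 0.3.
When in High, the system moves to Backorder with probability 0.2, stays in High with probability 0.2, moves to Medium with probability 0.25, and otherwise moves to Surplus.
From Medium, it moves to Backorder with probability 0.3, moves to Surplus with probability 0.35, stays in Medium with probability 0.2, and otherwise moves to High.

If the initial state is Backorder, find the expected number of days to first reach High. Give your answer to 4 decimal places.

4.3478

Let t(s) be the expected number of days to first reach High from state s, with t(High) = 0. Conditioning on the first day:
t(Surplus) = 1 + 0.35·t(Surplus) + 0.2·t(Backorder) + 0.2·t(Medium)
t(Backorder) = 1 + 0.25·t(Surplus) + 0.3·t(Backorder) + 0.2·t(Medium)
t(Medium) = 1 + 0.35·t(Surplus) + 0.3·t(Backorder) + 0.2·t(Medium)
Solving: t(Surplus) = 4.3478, t(Backorder) = 4.3478, t(Medium) = 4.7826.
Expected days from Backorder to High: 4.3478.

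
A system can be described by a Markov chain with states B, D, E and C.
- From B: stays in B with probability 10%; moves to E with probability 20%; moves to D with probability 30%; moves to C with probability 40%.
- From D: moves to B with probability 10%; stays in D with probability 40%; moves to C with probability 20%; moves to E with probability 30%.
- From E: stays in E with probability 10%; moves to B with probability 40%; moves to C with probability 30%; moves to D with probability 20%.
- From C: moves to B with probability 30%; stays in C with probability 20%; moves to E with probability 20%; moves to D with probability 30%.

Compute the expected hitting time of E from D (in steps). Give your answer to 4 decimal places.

3.8095

Let t(s) be the expected number of steps to first reach E from state s, with t(E) = 0. Conditioning on the first step:
t(B) = 1 + 0.1·t(B) + 0.3·t(D) + 0.4·t(C)
t(D) = 1 + 0.1·t(B) + 0.4·t(D) + 0.2·t(C)
t(C) = 1 + 0.3·t(B) + 0.3·t(D) + 0.2·t(C)
Solving: t(B) = 4.2857, t(D) = 3.8095, t(C) = 4.2857.
Expected steps from D to E: 3.8095.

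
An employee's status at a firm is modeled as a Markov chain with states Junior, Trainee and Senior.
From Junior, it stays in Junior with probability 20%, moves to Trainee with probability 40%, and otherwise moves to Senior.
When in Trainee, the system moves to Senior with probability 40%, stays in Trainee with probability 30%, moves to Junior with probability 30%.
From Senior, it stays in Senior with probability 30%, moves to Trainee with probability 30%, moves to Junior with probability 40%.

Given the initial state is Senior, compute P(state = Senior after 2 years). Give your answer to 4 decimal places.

0.3700

Sum over the intermediate state after 1 year:
P = P(Senior→Junior)·P(Junior→Senior) + P(Senior→Trainee)·P(Trainee→Senior) + P(Senior→Senior)·P(Senior→Senior)
  = 0.4×0.4 + 0.3×0.4 + 0.3×0.3
  = 0.1600 + 0.1200 + 0.0900 = 0.3700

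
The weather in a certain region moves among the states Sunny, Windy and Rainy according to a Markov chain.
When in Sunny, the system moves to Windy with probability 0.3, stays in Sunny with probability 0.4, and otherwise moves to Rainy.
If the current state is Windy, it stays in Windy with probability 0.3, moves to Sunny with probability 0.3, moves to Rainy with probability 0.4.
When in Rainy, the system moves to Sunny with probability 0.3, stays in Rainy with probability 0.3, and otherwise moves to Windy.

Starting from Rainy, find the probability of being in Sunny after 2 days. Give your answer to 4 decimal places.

Sum over the intermediate state after 1 day:
P = P(Rainy→Sunny)·P(Sunny→Sunny) + P(Rainy→Windy)·P(Windy→Sunny) + P(Rainy→Rainy)·P(Rainy→Sunny)
  = 0.3×0.4 + 0.4×0.3 + 0.3×0.3
  = 0.1200 + 0.1200 + 0.0900 = 0.3300

0.3300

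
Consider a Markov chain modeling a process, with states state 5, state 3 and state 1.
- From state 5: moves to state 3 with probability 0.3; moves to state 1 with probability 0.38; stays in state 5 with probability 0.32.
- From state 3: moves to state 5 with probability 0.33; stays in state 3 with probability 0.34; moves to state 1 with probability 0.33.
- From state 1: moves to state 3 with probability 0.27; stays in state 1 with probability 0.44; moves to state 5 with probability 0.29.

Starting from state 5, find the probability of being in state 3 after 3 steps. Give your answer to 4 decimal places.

Propagate the distribution vector 3 steps from state 5.
After 0 steps: (1.0000, 0.0000, 0.0000)
After 1 step: (0.3200, 0.3000, 0.3800)
After 2 steps: (0.3116, 0.3006, 0.3878)
After 3 steps: (0.3114, 0.3004, 0.3882)
P(in state 3 after 3 steps) = 0.3004

0.3004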